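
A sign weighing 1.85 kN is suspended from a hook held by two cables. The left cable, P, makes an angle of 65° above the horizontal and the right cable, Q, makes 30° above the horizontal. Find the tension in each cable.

T_P = 1.608 kN, T_Q = 0.7848 kN

ΣF_x = 0: −T_P·cos65° + T_Q·cos30° = 0 → T_Q = 0.487998·T_P.
ΣF_y = 0: T_P·sin65° + T_Q·sin30° = 1.85.
Substitute: T_P·(0.906308 + 0.487998·0.5) = 1.85 → T_P = 1.60827 ≈ 1.608 kN.
Then T_Q = 0.487998 × 1.60827 = 0.7848 kN.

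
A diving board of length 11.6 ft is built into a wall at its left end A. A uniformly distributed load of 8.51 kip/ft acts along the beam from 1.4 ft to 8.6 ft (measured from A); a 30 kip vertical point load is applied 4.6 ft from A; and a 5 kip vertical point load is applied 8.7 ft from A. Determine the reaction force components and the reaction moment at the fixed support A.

A_x = 0, A_y = 96.27 kip, M_A = 487.9 kip·ft

Resultant of the distributed load: 8.51 × 7.2 = 61.272 kip at 5 ft from A.
ΣF_x = 0: A_x = 0.
ΣF_y = 0: A_y − 8.51·7.2 − 30 − 5 = 0 → A_y = 96.27 kip.
ΣM about A: M_A − (8.51·7.2)·5 − 30·4.6 − 5·8.7 = 0 → M_A = 487.9 kip·ft.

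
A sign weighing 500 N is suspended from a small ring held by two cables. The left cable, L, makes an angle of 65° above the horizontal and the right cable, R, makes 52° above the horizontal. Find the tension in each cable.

ΣF_x = 0: −T_L·cos65° + T_R·cos52° = 0 → T_R = 0.686446·T_L.
ΣF_y = 0: T_L·sin65° + T_R·sin52° = 500.
Substitute: T_L·(0.906308 + 0.686446·0.788011) = 500 → T_L = 345.486 ≈ 345.5 N.
Then T_R = 0.686446 × 345.486 = 237.2 N.

T_L = 345.5 N, T_R = 237.2 N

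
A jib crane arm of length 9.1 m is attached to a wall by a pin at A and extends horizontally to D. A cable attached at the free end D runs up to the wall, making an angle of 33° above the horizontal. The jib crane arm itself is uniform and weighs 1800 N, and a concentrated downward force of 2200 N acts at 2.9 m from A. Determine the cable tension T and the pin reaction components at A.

T = 2940 N, A_x = 2465 N, A_y = 2399 N

ΣM about A: T·sin33°·9.1 − 1800·4.55 − 2200·2.9 = 0 → T = 14570/(9.1·0.544639) = 2939.74 ≈ 2940 N.
ΣF_x = 0: A_x − T·cos33° = 0 → A_x = 2939.74 × 0.838671 = 2465 N.
ΣF_y = 0: A_y + T·sin33° − 1800 − 2200 = 0 → A_y = 4000 − 2939.74 × 0.544639 = 2399 N.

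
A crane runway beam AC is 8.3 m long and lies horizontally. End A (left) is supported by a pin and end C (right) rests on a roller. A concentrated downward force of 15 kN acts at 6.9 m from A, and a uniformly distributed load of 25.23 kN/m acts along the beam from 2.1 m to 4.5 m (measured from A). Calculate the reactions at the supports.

A_x = 0, A_y = 39.01 kN, C_y = 36.54 kN

Resultant of the distributed load: 25.23 × 2.4 = 60.552 kN at 3.3 m from A.
Moments about A: C_y·8.3 − 15·6.9 − (25.23·2.4)·3.3 = 0 → C_y = 303.3216/8.3 = 36.5448 ≈ 36.54 kN.
ΣF_y = 0: A_y + 36.5448 − 15 − 25.23·2.4 = 0 → A_y = 39.01 kN.
ΣF_x = 0: no horizontal applied forces, so A_x = 0.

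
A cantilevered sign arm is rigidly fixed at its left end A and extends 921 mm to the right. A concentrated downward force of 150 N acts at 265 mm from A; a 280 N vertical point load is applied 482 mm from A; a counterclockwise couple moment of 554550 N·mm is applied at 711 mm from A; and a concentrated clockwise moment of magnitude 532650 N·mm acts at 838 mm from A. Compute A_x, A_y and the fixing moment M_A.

A_x = 0, A_y = 430.0 N, M_A = 152800 N·mm

ΣF_x = 0: A_x = 0.
ΣF_y = 0: A_y − 150 − 280 = 0 → A_y = 430.0 N.
ΣM about A: M_A − 150·265 − 280·482 + 554550 − 532650 = 0 → M_A = 152800 N·mm.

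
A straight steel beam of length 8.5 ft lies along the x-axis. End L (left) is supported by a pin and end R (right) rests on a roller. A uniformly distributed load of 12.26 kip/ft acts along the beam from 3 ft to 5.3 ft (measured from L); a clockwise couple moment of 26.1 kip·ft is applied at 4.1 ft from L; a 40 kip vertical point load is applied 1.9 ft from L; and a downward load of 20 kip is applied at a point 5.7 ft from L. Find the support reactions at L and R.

L_x = 0, L_y = 49.01 kip, R_y = 39.19 kip

Resultant of the distributed load: 12.26 × 2.3 = 28.198 kip at 4.15 ft from L.
Moments about L: R_y·8.5 − (12.26·2.3)·4.15 − 26.1 − 40·1.9 − 20·5.7 = 0 → R_y = 333.1217/8.5 = 39.1908 ≈ 39.19 kip.
ΣF_y = 0: L_y + 39.1908 − 12.26·2.3 − 40 − 20 = 0 → L_y = 49.01 kip.
ΣF_x = 0: no horizontal applied forces, so L_x = 0.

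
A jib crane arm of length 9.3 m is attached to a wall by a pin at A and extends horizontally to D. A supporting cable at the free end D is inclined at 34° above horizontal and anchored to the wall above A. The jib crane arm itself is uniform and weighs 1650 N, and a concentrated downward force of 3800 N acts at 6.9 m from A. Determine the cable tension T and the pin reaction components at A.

ΣM about A: T·sin34°·9.3 − 1650·4.65 − 3800·6.9 = 0 → T = 33892.5/(9.3·0.559193) = 6517.17 ≈ 6517 N.
ΣF_x = 0: A_x − T·cos34° = 0 → A_x = 6517.17 × 0.829038 = 5403 N.
ΣF_y = 0: A_y + T·sin34° − 1650 − 3800 = 0 → A_y = 5450 − 6517.17 × 0.559193 = 1806 N.

T = 6517 N, A_x = 5403 N, A_y = 1806 N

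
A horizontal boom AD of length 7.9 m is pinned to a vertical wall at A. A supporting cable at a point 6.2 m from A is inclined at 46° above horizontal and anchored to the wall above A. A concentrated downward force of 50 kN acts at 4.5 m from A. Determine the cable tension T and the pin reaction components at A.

ΣM about A: T·sin46°·6.2 − 50·4.5 = 0 → T = 225/(6.2·0.71934) = 50.4495 ≈ 50.45 kN.
ΣF_x = 0: A_x − T·cos46° = 0 → A_x = 50.4495 × 0.694658 = 35.05 kN.
ΣF_y = 0: A_y + T·sin46° − 50 = 0 → A_y = 50 − 50.4495 × 0.71934 = 13.71 kN.

T = 50.45 kN, A_x = 35.05 kN, A_y = 13.71 kN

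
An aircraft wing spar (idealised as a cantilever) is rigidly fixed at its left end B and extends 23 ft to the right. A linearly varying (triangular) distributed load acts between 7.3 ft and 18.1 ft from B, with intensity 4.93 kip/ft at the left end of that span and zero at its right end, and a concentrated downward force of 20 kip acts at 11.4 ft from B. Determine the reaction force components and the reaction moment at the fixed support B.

B_x = 0, B_y = 46.62 kip, M_B = 518.2 kip·ft

Resultant of the triangular load: ½ × 4.93 × 10.8 = 26.622 kip, acting at 10.9 ft from B (one-third of the span from the peak).
ΣF_x = 0: B_x = 0.
ΣF_y = 0: B_y − ½·4.93·10.8 − 20 = 0 → B_y = 46.62 kip.
ΣM about B: M_B − (½·4.93·10.8)·10.9 − 20·11.4 = 0 → M_B = 518.2 kip·ft.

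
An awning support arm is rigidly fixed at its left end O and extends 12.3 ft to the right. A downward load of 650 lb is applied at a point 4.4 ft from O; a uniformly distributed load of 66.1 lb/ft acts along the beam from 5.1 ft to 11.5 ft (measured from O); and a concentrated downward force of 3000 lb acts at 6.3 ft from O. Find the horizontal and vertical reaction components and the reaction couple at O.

O_x = 0, O_y = 4073 lb, M_O = 25270 lb·ft

Resultant of the distributed load: 66.1 × 6.4 = 423.04 lb at 8.3 ft from O.
ΣF_x = 0: O_x = 0.
ΣF_y = 0: O_y − 650 − 66.1·6.4 − 3000 = 0 → O_y = 4073 lb.
ΣM about O: M_O − 650·4.4 − (66.1·6.4)·8.3 − 3000·6.3 = 0 → M_O = 25270 lb·ft.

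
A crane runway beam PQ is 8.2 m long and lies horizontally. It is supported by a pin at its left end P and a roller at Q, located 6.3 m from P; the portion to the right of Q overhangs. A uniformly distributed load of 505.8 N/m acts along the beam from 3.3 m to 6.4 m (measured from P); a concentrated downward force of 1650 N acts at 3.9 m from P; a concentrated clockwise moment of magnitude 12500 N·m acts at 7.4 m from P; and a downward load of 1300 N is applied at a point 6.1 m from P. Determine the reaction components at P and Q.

P_x = 0, P_y = -953.4 N, Q_y = 5471 N

Resultant of the distributed load: 505.8 × 3.1 = 1567.98 N at 4.85 m from P.
ΣM about P: Q_y·6.3 − (505.8·3.1)·4.85 − 1650·3.9 − 12500 − 1300·6.1 = 0 → Q_y = 34469.703/6.3 = 5471.38 ≈ 5471 N.
ΣF_y = 0: P_y + 5471.38 − 505.8·3.1 − 1650 − 1300 = 0 → P_y = -953.4 N.
ΣF_x = 0: no horizontal applied forces, so P_x = 0.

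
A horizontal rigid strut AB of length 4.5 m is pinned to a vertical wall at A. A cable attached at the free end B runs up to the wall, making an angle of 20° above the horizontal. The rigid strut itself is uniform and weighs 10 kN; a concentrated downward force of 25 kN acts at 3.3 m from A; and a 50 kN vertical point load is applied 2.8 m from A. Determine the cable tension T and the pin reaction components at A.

ΣM about A: T·sin20°·4.5 − 10·2.25 − 25·3.3 − 50·2.8 = 0 → T = 245/(4.5·0.34202) = 159.185 ≈ 159.2 kN.
ΣF_x = 0: A_x − T·cos20° = 0 → A_x = 159.185 × 0.939693 = 149.6 kN.
ΣF_y = 0: A_y + T·sin20° − 10 − 25 − 50 = 0 → A_y = 85 − 159.185 × 0.34202 = 30.56 kN.

T = 159.2 kN, A_x = 149.6 kN, A_y = 30.56 kN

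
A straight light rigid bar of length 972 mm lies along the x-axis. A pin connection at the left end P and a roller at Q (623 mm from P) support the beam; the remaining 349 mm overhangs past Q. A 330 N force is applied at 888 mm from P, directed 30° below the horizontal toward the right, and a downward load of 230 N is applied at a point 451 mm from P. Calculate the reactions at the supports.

P_x = -285.8 N, P_y = -6.685 N, Q_y = 401.7 N

Taking moments about P: Q_y·623 − 330·sin30°·888 − 230·451 = 0 → Q_y = 250250/623 = 401.685 ≈ 401.7 N.
ΣF_y = 0: P_y + 401.685 − 330·sin30° − 230 = 0 → P_y = -6.685 N.
ΣF_x = 0: P_x + 330·cos30° = 0 → P_x = -285.8 N.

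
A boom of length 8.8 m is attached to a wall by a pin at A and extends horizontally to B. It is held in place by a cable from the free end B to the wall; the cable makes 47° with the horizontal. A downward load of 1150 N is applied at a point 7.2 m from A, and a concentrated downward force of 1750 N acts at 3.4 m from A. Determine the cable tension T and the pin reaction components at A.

T = 2211 N, A_x = 1508 N, A_y = 1283 N

ΣM about A: T·sin47°·8.8 − 1150·7.2 − 1750·3.4 = 0 → T = 14230/(8.8·0.731354) = 2211.03 ≈ 2211 N.
ΣF_x = 0: A_x − T·cos47° = 0 → A_x = 2211.03 × 0.681998 = 1508 N.
ΣF_y = 0: A_y + T·sin47° − 1150 − 1750 = 0 → A_y = 2900 − 2211.03 × 0.731354 = 1283 N.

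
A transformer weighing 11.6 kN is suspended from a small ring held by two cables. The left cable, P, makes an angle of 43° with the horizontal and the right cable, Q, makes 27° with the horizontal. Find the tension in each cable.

T_P = 11.00 kN, T_Q = 9.028 kN

ΣF_x = 0: −T_P·cos43° + T_Q·cos27° = 0 → T_Q = 0.820817·T_P.
ΣF_y = 0: T_P·sin43° + T_Q·sin27° = 11.6.
Substitute: T_P·(0.681998 + 0.820817·0.45399) = 11.6 → T_P = 10.999 ≈ 11.00 kN.
Then T_Q = 0.820817 × 10.999 = 9.028 kN.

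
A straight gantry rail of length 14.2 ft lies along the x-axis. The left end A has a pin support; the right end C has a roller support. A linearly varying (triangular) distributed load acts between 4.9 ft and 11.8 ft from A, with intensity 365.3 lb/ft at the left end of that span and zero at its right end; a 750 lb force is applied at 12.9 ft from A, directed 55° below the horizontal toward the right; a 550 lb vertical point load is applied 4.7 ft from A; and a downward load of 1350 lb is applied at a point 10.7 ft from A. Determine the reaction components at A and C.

A_x = -430.2 lb, A_y = 1378 lb, C_y = 2396 lb

Resultant of the triangular load: ½ × 365.3 × 6.9 = 1260.285 lb, acting at 7.2 ft from A (one-third of the span from the peak).
ΣM about A: C_y·14.2 − (½·365.3·6.9)·7.2 − 750·sin55°·12.9 − 550·4.7 − 1350·10.7 = 0 → C_y = 34029.3/14.2 = 2396.43 ≈ 2396 lb.
ΣF_y = 0: A_y + 2396.43 − ½·365.3·6.9 − 750·sin55° − 550 − 1350 = 0 → A_y = 1378 lb.
ΣF_x = 0: A_x + 750·cos55° = 0 → A_x = -430.2 lb.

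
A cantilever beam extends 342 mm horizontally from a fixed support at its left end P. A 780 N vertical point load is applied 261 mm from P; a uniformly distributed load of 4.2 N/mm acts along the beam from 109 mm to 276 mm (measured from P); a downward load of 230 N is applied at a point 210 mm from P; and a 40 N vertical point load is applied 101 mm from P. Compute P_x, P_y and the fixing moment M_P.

P_x = 0, P_y = 1751 N, M_P = 390900 N·mm

Resultant of the distributed load: 4.2 × 167 = 701.4 N at 192.5 mm from P.
ΣF_x = 0: P_x = 0.
ΣF_y = 0: P_y − 780 − 4.2·167 − 230 − 40 = 0 → P_y = 1751 N.
ΣM about P: M_P − 780·261 − (4.2·167)·192.5 − 230·210 − 40·101 = 0 → M_P = 390900 N·mm.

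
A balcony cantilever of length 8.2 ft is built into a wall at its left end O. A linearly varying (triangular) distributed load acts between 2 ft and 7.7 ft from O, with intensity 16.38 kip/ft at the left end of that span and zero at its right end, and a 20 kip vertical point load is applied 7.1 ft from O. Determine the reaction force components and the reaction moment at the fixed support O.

O_x = 0, O_y = 66.68 kip, M_O = 324.1 kip·ft

Resultant of the triangular load: ½ × 16.38 × 5.7 = 46.683 kip, acting at 3.9 ft from O (one-third of the span from the peak).
ΣF_x = 0: O_x = 0.
ΣF_y = 0: O_y − ½·16.38·5.7 − 20 = 0 → O_y = 66.68 kip.
ΣM about O: M_O − (½·16.38·5.7)·3.9 − 20·7.1 = 0 → M_O = 324.1 kip·ft.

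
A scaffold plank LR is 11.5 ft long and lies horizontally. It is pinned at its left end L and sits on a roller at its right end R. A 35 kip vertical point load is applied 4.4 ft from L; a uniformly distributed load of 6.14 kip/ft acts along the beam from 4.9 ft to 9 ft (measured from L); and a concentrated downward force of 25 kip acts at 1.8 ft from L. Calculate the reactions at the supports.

L_x = 0, L_y = 52.66 kip, R_y = 32.52 kip

Resultant of the distributed load: 6.14 × 4.1 = 25.174 kip at 6.95 ft from L.
Taking moments about L: R_y·11.5 − 35·4.4 − (6.14·4.1)·6.95 − 25·1.8 = 0 → R_y = 373.9593/11.5 = 32.5182 ≈ 32.52 kip.
ΣF_y = 0: L_y + 32.5182 − 35 − 6.14·4.1 − 25 = 0 → L_y = 52.66 kip.
ΣF_x = 0: no horizontal applied forces, so L_x = 0.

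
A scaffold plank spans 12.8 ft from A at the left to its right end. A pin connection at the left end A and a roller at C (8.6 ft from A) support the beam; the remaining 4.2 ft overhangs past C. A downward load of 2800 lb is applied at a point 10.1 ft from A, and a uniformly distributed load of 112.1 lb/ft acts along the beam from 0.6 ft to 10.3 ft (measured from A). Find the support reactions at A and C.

A_x = 0, A_y = -90.09 lb, C_y = 3977 lb

Resultant of the distributed load: 112.1 × 9.7 = 1087.37 lb at 5.45 ft from A.
ΣM about A: C_y·8.6 − 2800·10.1 − (112.1·9.7)·5.45 = 0 → C_y = 34206.1665/8.6 = 3977.46 ≈ 3977 lb.
ΣF_y = 0: A_y + 3977.46 − 2800 − 112.1·9.7 = 0 → A_y = -90.09 lb.
ΣF_x = 0: no horizontal applied forces, so A_x = 0.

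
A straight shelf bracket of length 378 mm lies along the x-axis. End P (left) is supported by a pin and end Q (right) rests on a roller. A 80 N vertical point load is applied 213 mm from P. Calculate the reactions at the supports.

P_x = 0, P_y = 34.92 N, Q_y = 45.08 N

Taking moments about P: Q_y·378 − 80·213 = 0 → Q_y = 17040/378 = 45.0794 ≈ 45.08 N.
ΣF_y = 0: P_y + 45.0794 − 80 = 0 → P_y = 34.92 N.
ΣF_x = 0: no horizontal applied forces, so P_x = 0.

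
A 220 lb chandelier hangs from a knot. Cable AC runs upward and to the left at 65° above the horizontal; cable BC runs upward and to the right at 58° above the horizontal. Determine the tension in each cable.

T_AC = 139.0 lb, T_BC = 110.9 lb

ΣF_x = 0: −T_AC·cos65° + T_BC·cos58° = 0 → T_BC = 0.797514·T_AC.
ΣF_y = 0: T_AC·sin65° + T_BC·sin58° = 220.
Substitute: T_AC·(0.906308 + 0.797514·0.848048) = 220 → T_AC = 139.008 ≈ 139.0 lb.
Then T_BC = 0.797514 × 139.008 = 110.9 lb.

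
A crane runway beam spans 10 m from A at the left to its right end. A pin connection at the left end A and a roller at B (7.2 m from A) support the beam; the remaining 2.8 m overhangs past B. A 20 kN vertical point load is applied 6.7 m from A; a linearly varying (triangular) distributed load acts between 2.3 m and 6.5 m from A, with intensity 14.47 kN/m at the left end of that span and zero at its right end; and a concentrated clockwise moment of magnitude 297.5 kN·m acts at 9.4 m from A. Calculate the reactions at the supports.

A_x = 0, A_y = -25.16 kN, B_y = 75.55 kN

Resultant of the triangular load: ½ × 14.47 × 4.2 = 30.387 kN, acting at 3.7 m from A (one-third of the span from the peak).
Taking moments about A: B_y·7.2 − 20·6.7 − (½·14.47·4.2)·3.7 − 297.5 = 0 → B_y = 543.9319/7.2 = 75.5461 ≈ 75.55 kN.
ΣF_y = 0: A_y + 75.5461 − 20 − ½·14.47·4.2 = 0 → A_y = -25.16 kN.
ΣF_x = 0: no horizontal applied forces, so A_x = 0.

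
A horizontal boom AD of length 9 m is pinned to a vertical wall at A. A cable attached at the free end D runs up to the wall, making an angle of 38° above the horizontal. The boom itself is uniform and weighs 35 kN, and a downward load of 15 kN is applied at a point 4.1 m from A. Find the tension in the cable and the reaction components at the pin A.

T = 39.52 kN, A_x = 31.15 kN, A_y = 25.67 kN

ΣM about A: T·sin38°·9 − 35·4.5 − 15·4.1 = 0 → T = 219/(9·0.615661) = 39.5239 ≈ 39.52 kN.
ΣF_x = 0: A_x − T·cos38° = 0 → A_x = 39.5239 × 0.788011 = 31.15 kN.
ΣF_y = 0: A_y + T·sin38° − 35 − 15 = 0 → A_y = 50 − 39.5239 × 0.615661 = 25.67 kN.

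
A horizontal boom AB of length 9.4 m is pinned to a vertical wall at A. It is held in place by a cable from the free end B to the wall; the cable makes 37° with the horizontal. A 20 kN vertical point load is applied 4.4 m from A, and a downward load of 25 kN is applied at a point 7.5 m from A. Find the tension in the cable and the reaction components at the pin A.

ΣM about A: T·sin37°·9.4 − 20·4.4 − 25·7.5 = 0 → T = 275.5/(9.4·0.601815) = 48.7002 ≈ 48.70 kN.
ΣF_x = 0: A_x − T·cos37° = 0 → A_x = 48.7002 × 0.798636 = 38.89 kN.
ΣF_y = 0: A_y + T·sin37° − 20 − 25 = 0 → A_y = 45 − 48.7002 × 0.601815 = 15.69 kN.

T = 48.70 kN, A_x = 38.89 kN, A_y = 15.69 kN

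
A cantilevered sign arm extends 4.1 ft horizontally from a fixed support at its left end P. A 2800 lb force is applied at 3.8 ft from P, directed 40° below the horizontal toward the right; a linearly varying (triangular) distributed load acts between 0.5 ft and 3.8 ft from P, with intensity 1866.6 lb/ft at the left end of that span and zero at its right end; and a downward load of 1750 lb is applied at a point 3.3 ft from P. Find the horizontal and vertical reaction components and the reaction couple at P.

Resultant of the triangular load: ½ × 1866.6 × 3.3 = 3079.89 lb, acting at 1.6 ft from P (one-third of the span from the peak).
ΣF_x = 0: P_x + 2800·cos40° = 0 → P_x = -2145 lb.
ΣF_y = 0: P_y − 2800·sin40° − ½·1866.6·3.3 − 1750 = 0 → P_y = 6630 lb.
ΣM about P: M_P − 2800·sin40°·3.8 − (½·1866.6·3.3)·1.6 − 1750·3.3 = 0 → M_P = 17540 lb·ft.

P_x = -2145 lb, P_y = 6630 lb, M_P = 17540 lb·ft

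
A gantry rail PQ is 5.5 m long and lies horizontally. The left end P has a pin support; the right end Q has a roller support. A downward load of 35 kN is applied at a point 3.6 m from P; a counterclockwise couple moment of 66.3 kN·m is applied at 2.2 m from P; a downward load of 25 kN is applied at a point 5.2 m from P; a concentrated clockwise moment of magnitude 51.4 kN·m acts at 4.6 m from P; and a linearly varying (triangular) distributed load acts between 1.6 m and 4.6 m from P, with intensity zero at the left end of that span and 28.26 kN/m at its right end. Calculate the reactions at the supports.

Resultant of the triangular load: ½ × 28.26 × 3 = 42.39 kN, acting at 3.6 m from P (one-third of the span from the peak).
ΣM about P: Q_y·5.5 − 35·3.6 + 66.3 − 25·5.2 − 51.4 − (½·28.26·3)·3.6 = 0 → Q_y = 393.704/5.5 = 71.5825 ≈ 71.58 kN.
ΣF_y = 0: P_y + 71.5825 − 35 − 25 − ½·28.26·3 = 0 → P_y = 30.81 kN.
ΣF_x = 0: no horizontal applied forces, so P_x = 0.

P_x = 0, P_y = 30.81 kN, Q_y = 71.58 kN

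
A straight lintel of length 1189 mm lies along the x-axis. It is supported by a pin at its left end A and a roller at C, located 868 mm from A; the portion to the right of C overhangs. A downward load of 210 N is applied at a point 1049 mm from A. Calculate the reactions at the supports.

Moments about A: C_y·868 − 210·1049 = 0 → C_y = 220290/868 = 253.79 ≈ 253.8 N.
ΣF_y = 0: A_y + 253.79 − 210 = 0 → A_y = -43.79 N.
ΣF_x = 0: no horizontal applied forces, so A_x = 0.

A_x = 0, A_y = -43.79 N, C_y = 253.8 N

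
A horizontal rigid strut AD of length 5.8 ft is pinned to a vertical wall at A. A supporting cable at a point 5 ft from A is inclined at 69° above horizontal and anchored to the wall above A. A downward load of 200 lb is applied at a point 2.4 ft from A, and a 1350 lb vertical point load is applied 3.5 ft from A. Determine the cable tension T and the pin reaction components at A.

T = 1115 lb, A_x = 399.6 lb, A_y = 509.0 lb

ΣM about A: T·sin69°·5 − 200·2.4 − 1350·3.5 = 0 → T = 5205/(5·0.93358) = 1115.06 ≈ 1115 lb.
ΣF_x = 0: A_x − T·cos69° = 0 → A_x = 1115.06 × 0.358368 = 399.6 lb.
ΣF_y = 0: A_y + T·sin69° − 200 − 1350 = 0 → A_y = 1550 − 1115.06 × 0.93358 = 509.0 lb.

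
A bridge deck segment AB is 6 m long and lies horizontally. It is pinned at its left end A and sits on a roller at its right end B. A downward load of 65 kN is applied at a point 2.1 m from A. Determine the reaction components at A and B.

Moments about A: B_y·6 − 65·2.1 = 0 → B_y = 136.5/6 = 22.75 kN.
ΣF_y = 0: A_y + 22.75 − 65 = 0 → A_y = 42.25 kN.
ΣF_x = 0: no horizontal applied forces, so A_x = 0.

A_x = 0, A_y = 42.25 kN, B_y = 22.75 kN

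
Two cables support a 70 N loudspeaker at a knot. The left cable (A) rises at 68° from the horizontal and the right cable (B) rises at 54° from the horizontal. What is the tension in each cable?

ΣF_x = 0: −T_A·cos68° + T_B·cos54° = 0 → T_B = 0.637319·T_A.
ΣF_y = 0: T_A·sin68° + T_B·sin54° = 70.
Substitute: T_A·(0.927184 + 0.637319·0.809017) = 70 → T_A = 48.5172 ≈ 48.52 N.
Then T_B = 0.637319 × 48.5172 = 30.92 N.

T_A = 48.52 N, T_B = 30.92 N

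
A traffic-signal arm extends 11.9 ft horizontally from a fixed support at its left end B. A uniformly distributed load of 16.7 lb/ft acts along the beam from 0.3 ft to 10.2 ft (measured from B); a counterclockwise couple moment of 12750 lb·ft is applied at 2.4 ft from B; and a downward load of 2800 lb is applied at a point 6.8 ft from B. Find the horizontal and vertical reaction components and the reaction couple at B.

Resultant of the distributed load: 16.7 × 9.9 = 165.33 lb at 5.25 ft from B.
ΣF_x = 0: B_x = 0.
ΣF_y = 0: B_y − 16.7·9.9 − 2800 = 0 → B_y = 2965 lb.
ΣM about B: M_B − (16.7·9.9)·5.25 + 12750 − 2800·6.8 = 0 → M_B = 7158 lb·ft.

B_x = 0, B_y = 2965 lb, M_B = 7158 lb·ft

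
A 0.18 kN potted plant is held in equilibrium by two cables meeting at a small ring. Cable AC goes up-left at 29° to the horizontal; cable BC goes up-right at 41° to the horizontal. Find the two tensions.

ΣF_x = 0: −T_AC·cos29° + T_BC·cos41° = 0 → T_BC = 1.15888·T_AC.
ΣF_y = 0: T_AC·sin29° + T_BC·sin41° = 0.18.
Substitute: T_AC·(0.48481 + 1.15888·0.656059) = 0.18 → T_AC = 0.144566 ≈ 0.1446 kN.
Then T_BC = 1.15888 × 0.144566 = 0.1675 kN.

T_AC = 0.1446 kN, T_BC = 0.1675 kN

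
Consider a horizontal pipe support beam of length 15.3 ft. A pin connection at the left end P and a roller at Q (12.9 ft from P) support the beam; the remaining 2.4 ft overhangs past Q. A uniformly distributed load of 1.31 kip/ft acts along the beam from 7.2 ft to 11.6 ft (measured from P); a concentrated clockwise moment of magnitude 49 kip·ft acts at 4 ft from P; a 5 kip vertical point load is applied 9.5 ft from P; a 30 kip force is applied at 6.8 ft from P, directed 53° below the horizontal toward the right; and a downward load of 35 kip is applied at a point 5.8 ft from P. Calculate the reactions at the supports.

Resultant of the distributed load: 1.31 × 4.4 = 5.764 kip at 9.4 ft from P.
ΣM about P: Q_y·12.9 − (1.31·4.4)·9.4 − 49 − 5·9.5 − 30·sin53°·6.8 − 35·5.8 = 0 → Q_y = 516.603/12.9 = 40.0467 ≈ 40.05 kip.
ΣF_y = 0: P_y + 40.0467 − 1.31·4.4 − 5 − 30·sin53° − 35 = 0 → P_y = 29.68 kip.
ΣF_x = 0: P_x + 30·cos53° = 0 → P_x = -18.05 kip.

P_x = -18.05 kip, P_y = 29.68 kip, Q_y = 40.05 kip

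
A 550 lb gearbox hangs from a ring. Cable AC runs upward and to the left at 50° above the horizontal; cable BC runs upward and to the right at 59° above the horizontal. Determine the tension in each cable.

T_AC = 299.6 lb, T_BC = 373.9 lb

ΣF_x = 0: −T_AC·cos50° + T_BC·cos59° = 0 → T_BC = 1.24804·T_AC.
ΣF_y = 0: T_AC·sin50° + T_BC·sin59° = 550.
Substitute: T_AC·(0.766044 + 1.24804·0.857167) = 550 → T_AC = 299.593 ≈ 299.6 lb.
Then T_BC = 1.24804 × 299.593 = 373.9 lb.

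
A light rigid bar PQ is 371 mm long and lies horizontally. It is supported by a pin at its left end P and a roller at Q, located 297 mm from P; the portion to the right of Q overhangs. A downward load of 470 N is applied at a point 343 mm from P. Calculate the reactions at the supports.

ΣM about P: Q_y·297 − 470·343 = 0 → Q_y = 161210/297 = 542.795 ≈ 542.8 N.
ΣF_y = 0: P_y + 542.795 − 470 = 0 → P_y = -72.79 N.
ΣF_x = 0: no horizontal applied forces, so P_x = 0.

P_x = 0, P_y = -72.79 N, Q_y = 542.8 N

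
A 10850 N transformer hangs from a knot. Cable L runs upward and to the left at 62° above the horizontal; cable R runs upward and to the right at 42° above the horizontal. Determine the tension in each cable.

ΣF_x = 0: −T_L·cos62° + T_R·cos42° = 0 → T_R = 0.631736·T_L.
ΣF_y = 0: T_L·sin62° + T_R·sin42° = 10850.
Substitute: T_L·(0.882948 + 0.631736·0.669131) = 10850 → T_L = 8309.96 ≈ 8310 N.
Then T_R = 0.631736 × 8309.96 = 5250 N.

T_L = 8310 N, T_R = 5250 N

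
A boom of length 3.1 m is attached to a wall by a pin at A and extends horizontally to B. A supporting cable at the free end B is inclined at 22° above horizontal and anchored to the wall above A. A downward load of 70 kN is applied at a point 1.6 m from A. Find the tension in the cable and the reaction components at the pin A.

T = 96.45 kN, A_x = 89.42 kN, A_y = 33.87 kN

ΣM about A: T·sin22°·3.1 − 70·1.6 = 0 → T = 112/(3.1·0.374607) = 96.4452 ≈ 96.45 kN.
ΣF_x = 0: A_x − T·cos22° = 0 → A_x = 96.4452 × 0.927184 = 89.42 kN.
ΣF_y = 0: A_y + T·sin22° − 70 = 0 → A_y = 70 − 96.4452 × 0.374607 = 33.87 kN.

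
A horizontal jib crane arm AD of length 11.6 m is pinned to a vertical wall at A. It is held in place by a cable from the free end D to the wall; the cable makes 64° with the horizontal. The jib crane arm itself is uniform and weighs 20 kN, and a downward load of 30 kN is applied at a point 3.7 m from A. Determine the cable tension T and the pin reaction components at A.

ΣM about A: T·sin64°·11.6 − 20·5.8 − 30·3.7 = 0 → T = 227/(11.6·0.898794) = 21.7725 ≈ 21.77 kN.
ΣF_x = 0: A_x − T·cos64° = 0 → A_x = 21.7725 × 0.438371 = 9.544 kN.
ΣF_y = 0: A_y + T·sin64° − 20 − 30 = 0 → A_y = 50 − 21.7725 × 0.898794 = 30.43 kN.

T = 21.77 kN, A_x = 9.544 kN, A_y = 30.43 kN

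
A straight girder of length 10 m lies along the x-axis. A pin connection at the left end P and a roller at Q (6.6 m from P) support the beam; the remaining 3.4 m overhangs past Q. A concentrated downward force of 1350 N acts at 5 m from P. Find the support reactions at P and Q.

P_x = 0, P_y = 327.3 N, Q_y = 1023 N

Moments about P: Q_y·6.6 − 1350·5 = 0 → Q_y = 6750/6.6 = 1022.73 ≈ 1023 N.
ΣF_y = 0: P_y + 1022.73 − 1350 = 0 → P_y = 327.3 N.
ΣF_x = 0: no horizontal applied forces, so P_x = 0.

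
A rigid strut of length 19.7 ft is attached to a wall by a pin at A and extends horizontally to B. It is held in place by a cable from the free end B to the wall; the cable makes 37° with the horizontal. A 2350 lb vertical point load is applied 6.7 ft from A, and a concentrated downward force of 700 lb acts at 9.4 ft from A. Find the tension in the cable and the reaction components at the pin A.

ΣM about A: T·sin37°·19.7 − 2350·6.7 − 700·9.4 = 0 → T = 22325/(19.7·0.601815) = 1883.05 ≈ 1883 lb.
ΣF_x = 0: A_x − T·cos37° = 0 → A_x = 1883.05 × 0.798636 = 1504 lb.
ΣF_y = 0: A_y + T·sin37° − 2350 − 700 = 0 → A_y = 3050 − 1883.05 × 0.601815 = 1917 lb.

T = 1883 lb, A_x = 1504 lb, A_y = 1917 lb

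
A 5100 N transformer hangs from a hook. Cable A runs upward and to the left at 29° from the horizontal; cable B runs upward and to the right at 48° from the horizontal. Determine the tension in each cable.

ΣF_x = 0: −T_A·cos29° + T_B·cos48° = 0 → T_B = 1.3071·T_A.
ΣF_y = 0: T_A·sin29° + T_B·sin48° = 5100.
Substitute: T_A·(0.48481 + 1.3071·0.743145) = 5100 → T_A = 3502.33 ≈ 3502 N.
Then T_B = 1.3071 × 3502.33 = 4578 N.

T_A = 3502 N, T_B = 4578 N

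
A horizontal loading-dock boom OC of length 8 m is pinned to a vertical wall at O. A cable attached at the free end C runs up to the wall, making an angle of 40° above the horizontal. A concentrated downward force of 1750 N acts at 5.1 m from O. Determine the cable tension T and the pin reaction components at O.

ΣM about O: T·sin40°·8 − 1750·5.1 = 0 → T = 8925/(8·0.642788) = 1735.6 ≈ 1736 N.
ΣF_x = 0: O_x − T·cos40° = 0 → O_x = 1735.6 × 0.766044 = 1330 N.
ΣF_y = 0: O_y + T·sin40° − 1750 = 0 → O_y = 1750 − 1735.6 × 0.642788 = 634.4 N.

T = 1736 N, O_x = 1330 N, O_y = 634.4 N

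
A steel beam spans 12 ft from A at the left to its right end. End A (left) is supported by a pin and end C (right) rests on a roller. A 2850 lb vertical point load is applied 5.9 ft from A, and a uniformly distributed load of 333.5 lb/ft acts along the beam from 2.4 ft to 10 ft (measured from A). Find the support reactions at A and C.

A_x = 0, A_y = 2674 lb, C_y = 2711 lb

Resultant of the distributed load: 333.5 × 7.6 = 2534.6 lb at 6.2 ft from A.
Taking moments about A: C_y·12 − 2850·5.9 − (333.5·7.6)·6.2 = 0 → C_y = 32529.52/12 = 2710.79 ≈ 2711 lb.
ΣF_y = 0: A_y + 2710.79 − 2850 − 333.5·7.6 = 0 → A_y = 2674 lb.
ΣF_x = 0: no horizontal applied forces, so A_x = 0.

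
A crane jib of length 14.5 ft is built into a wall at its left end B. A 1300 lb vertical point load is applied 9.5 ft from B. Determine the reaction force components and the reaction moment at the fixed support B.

B_x = 0, B_y = 1300 lb, M_B = 12350 lb·ft

ΣF_x = 0: B_x = 0.
ΣF_y = 0: B_y − 1300 = 0 → B_y = 1300 lb.
ΣM about B: M_B − 1300·9.5 = 0 → M_B = 12350 lb·ft.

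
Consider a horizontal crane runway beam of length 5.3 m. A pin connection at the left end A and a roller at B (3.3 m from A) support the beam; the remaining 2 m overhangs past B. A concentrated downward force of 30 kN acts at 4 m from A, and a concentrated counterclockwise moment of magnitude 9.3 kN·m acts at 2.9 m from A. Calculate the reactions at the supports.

A_x = 0, A_y = -3.545 kN, B_y = 33.55 kN

Moments about A: B_y·3.3 − 30·4 + 9.3 = 0 → B_y = 110.7/3.3 = 33.5455 ≈ 33.55 kN.
ΣF_y = 0: A_y + 33.5455 − 30 = 0 → A_y = -3.545 kN.
ΣF_x = 0: no horizontal applied forces, so A_x = 0.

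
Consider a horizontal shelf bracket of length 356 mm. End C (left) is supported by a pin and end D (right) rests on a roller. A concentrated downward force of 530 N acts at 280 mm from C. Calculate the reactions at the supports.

C_x = 0, C_y = 113.1 N, D_y = 416.9 N

ΣM about C: D_y·356 − 530·280 = 0 → D_y = 148400/356 = 416.854 ≈ 416.9 N.
ΣF_y = 0: C_y + 416.854 − 530 = 0 → C_y = 113.1 N.
ΣF_x = 0: no horizontal applied forces, so C_x = 0.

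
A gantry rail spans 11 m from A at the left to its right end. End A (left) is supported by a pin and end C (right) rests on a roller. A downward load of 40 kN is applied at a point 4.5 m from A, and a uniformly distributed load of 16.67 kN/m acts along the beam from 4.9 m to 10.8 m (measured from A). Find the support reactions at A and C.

Resultant of the distributed load: 16.67 × 5.9 = 98.353 kN at 7.85 m from A.
Moments about A: C_y·11 − 40·4.5 − (16.67·5.9)·7.85 = 0 → C_y = 952.07105/11 = 86.5519 ≈ 86.55 kN.
ΣF_y = 0: A_y + 86.5519 − 40 − 16.67·5.9 = 0 → A_y = 51.80 kN.
ΣF_x = 0: no horizontal applied forces, so A_x = 0.

A_x = 0, A_y = 51.80 kN, C_y = 86.55 kN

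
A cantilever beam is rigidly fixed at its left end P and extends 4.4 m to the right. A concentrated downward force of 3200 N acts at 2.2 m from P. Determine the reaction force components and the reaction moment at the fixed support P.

ΣF_x = 0: P_x = 0.
ΣF_y = 0: P_y − 3200 = 0 → P_y = 3200 N.
ΣM about P: M_P − 3200·2.2 = 0 → M_P = 7040 N·m.

P_x = 0, P_y = 3200 N, M_P = 7040 N·m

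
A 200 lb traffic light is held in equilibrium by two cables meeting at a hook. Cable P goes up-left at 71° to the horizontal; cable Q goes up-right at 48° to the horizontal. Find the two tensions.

T_P = 153.0 lb, T_Q = 74.45 lb

ΣF_x = 0: −T_P·cos71° + T_Q·cos48° = 0 → T_Q = 0.486554·T_P.
ΣF_y = 0: T_P·sin71° + T_Q·sin48° = 200.
Substitute: T_P·(0.945519 + 0.486554·0.743145) = 200 → T_P = 153.011 ≈ 153.0 lb.
Then T_Q = 0.486554 × 153.011 = 74.45 lb.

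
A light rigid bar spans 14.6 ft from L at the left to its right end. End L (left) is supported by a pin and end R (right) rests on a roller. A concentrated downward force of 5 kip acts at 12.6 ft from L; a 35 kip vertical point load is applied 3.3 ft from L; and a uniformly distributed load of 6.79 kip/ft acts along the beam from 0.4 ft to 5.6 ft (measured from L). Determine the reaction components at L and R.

L_x = 0, L_y = 55.83 kip, R_y = 19.48 kip

Resultant of the distributed load: 6.79 × 5.2 = 35.308 kip at 3 ft from L.
Moments about L: R_y·14.6 − 5·12.6 − 35·3.3 − (6.79·5.2)·3 = 0 → R_y = 284.424/14.6 = 19.4811 ≈ 19.48 kip.
ΣF_y = 0: L_y + 19.4811 − 5 − 35 − 6.79·5.2 = 0 → L_y = 55.83 kip.
ΣF_x = 0: no horizontal applied forces, so L_x = 0.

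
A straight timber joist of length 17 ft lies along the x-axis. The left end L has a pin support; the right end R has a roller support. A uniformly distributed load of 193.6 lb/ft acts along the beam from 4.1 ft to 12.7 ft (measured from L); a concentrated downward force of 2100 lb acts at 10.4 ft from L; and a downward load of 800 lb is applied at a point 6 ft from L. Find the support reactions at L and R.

L_x = 0, L_y = 2175 lb, R_y = 2390 lb

Resultant of the distributed load: 193.6 × 8.6 = 1664.96 lb at 8.4 ft from L.
Moments about L: R_y·17 − (193.6·8.6)·8.4 − 2100·10.4 − 800·6 = 0 → R_y = 40625.664/17 = 2389.74 ≈ 2390 lb.
ΣF_y = 0: L_y + 2389.74 − 193.6·8.6 − 2100 − 800 = 0 → L_y = 2175 lb.
ΣF_x = 0: no horizontal applied forces, so L_x = 0.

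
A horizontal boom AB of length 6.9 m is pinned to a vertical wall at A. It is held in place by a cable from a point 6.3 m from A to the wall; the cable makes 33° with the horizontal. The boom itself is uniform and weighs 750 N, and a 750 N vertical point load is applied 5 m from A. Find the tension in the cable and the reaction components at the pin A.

T = 1847 N, A_x = 1549 N, A_y = 494.0 N

ΣM about A: T·sin33°·6.3 − 750·3.45 − 750·5 = 0 → T = 6337.5/(6.3·0.544639) = 1847.01 ≈ 1847 N.
ΣF_x = 0: A_x − T·cos33° = 0 → A_x = 1847.01 × 0.838671 = 1549 N.
ΣF_y = 0: A_y + T·sin33° − 750 − 750 = 0 → A_y = 1500 − 1847.01 × 0.544639 = 494.0 N.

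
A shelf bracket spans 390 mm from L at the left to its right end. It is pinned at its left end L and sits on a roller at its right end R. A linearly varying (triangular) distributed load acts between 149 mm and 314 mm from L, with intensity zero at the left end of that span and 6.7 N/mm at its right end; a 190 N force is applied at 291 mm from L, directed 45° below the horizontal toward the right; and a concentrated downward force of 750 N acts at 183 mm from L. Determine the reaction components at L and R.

Resultant of the triangular load: ½ × 6.7 × 165 = 552.75 N, acting at 259 mm from L (one-third of the span from the peak).
Moments about L: R_y·390 − (½·6.7·165)·259 − 190·sin45°·291 − 750·183 = 0 → R_y = 319508/390 = 819.251 ≈ 819.3 N.
ΣF_y = 0: L_y + 819.251 − ½·6.7·165 − 190·sin45° − 750 = 0 → L_y = 617.8 N.
ΣF_x = 0: L_x + 190·cos45° = 0 → L_x = -134.4 N.

L_x = -134.4 N, L_y = 617.8 N, R_y = 819.3 N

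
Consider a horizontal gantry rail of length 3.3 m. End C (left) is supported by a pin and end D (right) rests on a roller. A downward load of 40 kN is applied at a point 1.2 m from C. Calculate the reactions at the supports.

C_x = 0, C_y = 25.45 kN, D_y = 14.55 kN

ΣM about C: D_y·3.3 − 40·1.2 = 0 → D_y = 48/3.3 = 14.5455 ≈ 14.55 kN.
ΣF_y = 0: C_y + 14.5455 − 40 = 0 → C_y = 25.45 kN.
ΣF_x = 0: no horizontal applied forces, so C_x = 0.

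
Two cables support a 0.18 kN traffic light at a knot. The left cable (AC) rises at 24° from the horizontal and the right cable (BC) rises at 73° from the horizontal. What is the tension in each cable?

T_AC = 0.05302 kN, T_BC = 0.1657 kN

ΣF_x = 0: −T_AC·cos24° + T_BC·cos73° = 0 → T_BC = 3.1246·T_AC.
ΣF_y = 0: T_AC·sin24° + T_BC·sin73° = 0.18.
Substitute: T_AC·(0.406737 + 3.1246·0.956305) = 0.18 → T_AC = 0.0530222 ≈ 0.05302 kN.
Then T_BC = 3.1246 × 0.0530222 = 0.1657 kN.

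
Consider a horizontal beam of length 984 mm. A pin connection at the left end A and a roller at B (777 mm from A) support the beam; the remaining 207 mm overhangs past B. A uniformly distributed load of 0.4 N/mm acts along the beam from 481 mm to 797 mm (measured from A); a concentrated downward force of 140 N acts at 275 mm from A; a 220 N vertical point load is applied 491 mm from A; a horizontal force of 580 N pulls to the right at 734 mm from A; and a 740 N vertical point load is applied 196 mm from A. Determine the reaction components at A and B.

A_x = -580.0 N, A_y = 747.2 N, B_y = 479.2 N

Resultant of the distributed load: 0.4 × 316 = 126.4 N at 639 mm from A.
Taking moments about A: B_y·777 − (0.4·316)·639 − 140·275 − 220·491 − 740·196 = 0 → B_y = 372329.6/777 = 479.189 ≈ 479.2 N.
ΣF_y = 0: A_y + 479.189 − 0.4·316 − 140 − 220 − 740 = 0 → A_y = 747.2 N.
ΣF_x = 0: A_x + 580 = 0 → A_x = -580.0 N.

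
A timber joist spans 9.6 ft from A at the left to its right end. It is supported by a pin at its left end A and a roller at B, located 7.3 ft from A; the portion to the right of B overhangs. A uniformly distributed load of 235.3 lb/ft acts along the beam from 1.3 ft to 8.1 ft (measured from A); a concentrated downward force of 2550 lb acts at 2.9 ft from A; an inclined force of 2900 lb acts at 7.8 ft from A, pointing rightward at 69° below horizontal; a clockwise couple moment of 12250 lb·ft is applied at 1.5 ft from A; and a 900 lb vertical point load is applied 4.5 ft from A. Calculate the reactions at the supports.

Resultant of the distributed load: 235.3 × 6.8 = 1600.04 lb at 4.7 ft from A.
ΣM about A: B_y·7.3 − (235.3·6.8)·4.7 − 2550·2.9 − 2900·sin69°·7.8 − 12250 − 900·4.5 = 0 → B_y = 52332.8/7.3 = 7168.88 ≈ 7169 lb.
ΣF_y = 0: A_y + 7168.88 − 235.3·6.8 − 2550 − 2900·sin69° − 900 = 0 → A_y = 588.5 lb.
ΣF_x = 0: A_x + 2900·cos69° = 0 → A_x = -1039 lb.

A_x = -1039 lb, A_y = 588.5 lb, B_y = 7169 lb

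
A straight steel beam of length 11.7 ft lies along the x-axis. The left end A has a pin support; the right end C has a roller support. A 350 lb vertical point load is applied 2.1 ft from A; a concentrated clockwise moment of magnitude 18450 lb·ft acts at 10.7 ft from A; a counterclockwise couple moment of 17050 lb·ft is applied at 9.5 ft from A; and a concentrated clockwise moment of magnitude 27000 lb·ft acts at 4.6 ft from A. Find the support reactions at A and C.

A_x = 0, A_y = -2140 lb, C_y = 2490 lb

Moments about A: C_y·11.7 − 350·2.1 − 18450 + 17050 − 27000 = 0 → C_y = 29135/11.7 = 2490.17 ≈ 2490 lb.
ΣF_y = 0: A_y + 2490.17 − 350 = 0 → A_y = -2140 lb.
ΣF_x = 0: no horizontal applied forces, so A_x = 0.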